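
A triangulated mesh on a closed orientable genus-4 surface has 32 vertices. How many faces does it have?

χ = 2 − 2·4 = -6, and every face is a triangle so 3F = 2E.
V − E + F = -6 with E = 3F/2 gives 32 − (3/2 − 1)·F = -6, so F = 76 and E = 114.

76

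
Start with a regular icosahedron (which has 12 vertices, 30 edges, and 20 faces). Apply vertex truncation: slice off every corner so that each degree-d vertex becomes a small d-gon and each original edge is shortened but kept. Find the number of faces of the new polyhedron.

32

Truncation replaces each original edge-end by a new vertex, so V′ = 2E = 60.
Each original edge survives, and each old vertex of degree d contributes d new edges; summing degrees gives Σd = 2E, so E′ = E + 2E = 3E = 90.
Each original face survives and each original vertex becomes one new face: F′ = F + V = 32.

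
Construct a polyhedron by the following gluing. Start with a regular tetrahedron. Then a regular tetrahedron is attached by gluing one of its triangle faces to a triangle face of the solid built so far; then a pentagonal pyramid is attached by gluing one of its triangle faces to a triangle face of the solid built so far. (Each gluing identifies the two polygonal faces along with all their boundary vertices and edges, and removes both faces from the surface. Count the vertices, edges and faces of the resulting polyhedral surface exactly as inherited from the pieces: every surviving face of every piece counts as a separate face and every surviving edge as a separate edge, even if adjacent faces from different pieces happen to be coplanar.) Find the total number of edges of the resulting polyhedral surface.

16

A regular tetrahedron: V=4, E=6, F=4.
Attach a regular tetrahedron (V=4, E=6, F=4) along a 3-gon: merge 3 vertices and 3 edges, delete both glued faces → V=5, E=9, F=6.
Attach a pentagonal pyramid (V=6, E=10, F=6) along a 3-gon: merge 3 vertices and 3 edges, delete both glued faces → V=8, E=16, F=10.
Check: V − E + F = 8 − 16 + 10 = 2.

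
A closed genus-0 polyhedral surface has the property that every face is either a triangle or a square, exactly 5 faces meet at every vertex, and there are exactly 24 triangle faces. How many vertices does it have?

16

Let x be the number of squares; then F = 24 + x.
Edge–face incidences: 2E = 3·24 + 4·x = 72 + 4x.
Every vertex has degree 5, so 5V = 2E.
Euler: V − E + F = 2 ⇒ (2E)/5 − E + (24 + x) = 2.
Multiply by 10: 2·(2E) − 5·(2E) + 10·(24 + x) = 20, i.e. 240 + 10x − 3·(72 + 4x) = 20.
Collecting terms: −2x + 24 = 20, so −2x = −4, so x = 2.
Then 2E = 72 + 4·2 = 80, so E = 40, V = 2E/5 = 16, F = 24 + 2 = 26.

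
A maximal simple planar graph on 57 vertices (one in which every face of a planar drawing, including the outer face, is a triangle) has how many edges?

In a plane triangulation 3F = 2E and V − E + F = 2, so E = 3V − 6 = 3·57 − 6 = 165.

165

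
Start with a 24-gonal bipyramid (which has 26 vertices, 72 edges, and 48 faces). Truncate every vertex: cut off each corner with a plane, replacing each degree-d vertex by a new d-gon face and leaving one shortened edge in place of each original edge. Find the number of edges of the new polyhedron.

Truncation replaces each original edge-end by a new vertex, so V′ = 2E = 144.
Each original edge survives, and each old vertex of degree d contributes d new edges; summing degrees gives Σd = 2E, so E′ = E + 2E = 3E = 216.
Each original face survives and each original vertex becomes one new face: F′ = F + V = 74.

216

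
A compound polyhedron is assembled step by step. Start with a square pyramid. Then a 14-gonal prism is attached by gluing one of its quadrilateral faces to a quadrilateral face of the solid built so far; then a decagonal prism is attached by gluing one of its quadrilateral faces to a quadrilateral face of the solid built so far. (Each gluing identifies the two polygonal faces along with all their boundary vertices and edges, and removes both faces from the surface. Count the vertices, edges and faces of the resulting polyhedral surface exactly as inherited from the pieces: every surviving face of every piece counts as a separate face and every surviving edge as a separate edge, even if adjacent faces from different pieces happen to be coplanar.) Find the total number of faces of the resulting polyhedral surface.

29

A square pyramid: V=5, E=8, F=5.
Attach a 14-gonal prism (V=28, E=42, F=16) along a 4-gon: merge 4 vertices and 4 edges, delete both glued faces → V=29, E=46, F=19.
Attach a decagonal prism (V=20, E=30, F=12) along a 4-gon: merge 4 vertices and 4 edges, delete both glued faces → V=45, E=72, F=29.
Check: V − E + F = 45 − 72 + 29 = 2.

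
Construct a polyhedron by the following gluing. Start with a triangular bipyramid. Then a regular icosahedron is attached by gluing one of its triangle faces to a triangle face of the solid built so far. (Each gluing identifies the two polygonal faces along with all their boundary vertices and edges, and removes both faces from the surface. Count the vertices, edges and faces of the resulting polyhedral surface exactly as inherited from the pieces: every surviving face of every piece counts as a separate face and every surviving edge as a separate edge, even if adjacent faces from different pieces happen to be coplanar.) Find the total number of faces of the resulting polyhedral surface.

A triangular bipyramid: V=5, E=9, F=6.
Attach a regular icosahedron (V=12, E=30, F=20) along a 3-gon: merge 3 vertices and 3 edges, delete both glued faces → V=14, E=36, F=24.
Check: V − E + F = 14 − 36 + 24 = 2.

24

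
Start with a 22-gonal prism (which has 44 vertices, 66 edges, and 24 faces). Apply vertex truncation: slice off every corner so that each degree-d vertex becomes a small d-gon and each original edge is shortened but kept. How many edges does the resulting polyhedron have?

198

Truncation replaces each original edge-end by a new vertex, so V′ = 2E = 132.
Each original edge survives, and each old vertex of degree d contributes d new edges; summing degrees gives Σd = 2E, so E′ = E + 2E = 3E = 198.
Each original face survives and each original vertex becomes one new face: F′ = F + V = 68.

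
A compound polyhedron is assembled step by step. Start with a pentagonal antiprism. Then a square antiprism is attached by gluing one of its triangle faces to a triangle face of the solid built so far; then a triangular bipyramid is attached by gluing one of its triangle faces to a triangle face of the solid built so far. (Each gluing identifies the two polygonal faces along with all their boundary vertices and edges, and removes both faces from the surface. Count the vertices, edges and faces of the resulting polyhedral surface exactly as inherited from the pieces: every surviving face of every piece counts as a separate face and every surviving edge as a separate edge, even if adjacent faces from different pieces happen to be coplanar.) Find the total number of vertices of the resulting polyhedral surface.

A pentagonal antiprism: V=10, E=20, F=12.
Attach a square antiprism (V=8, E=16, F=10) along a 3-gon: merge 3 vertices and 3 edges, delete both glued faces → V=15, E=33, F=20.
Attach a triangular bipyramid (V=5, E=9, F=6) along a 3-gon: merge 3 vertices and 3 edges, delete both glued faces → V=17, E=39, F=24.
Check: V − E + F = 17 − 39 + 24 = 2.

17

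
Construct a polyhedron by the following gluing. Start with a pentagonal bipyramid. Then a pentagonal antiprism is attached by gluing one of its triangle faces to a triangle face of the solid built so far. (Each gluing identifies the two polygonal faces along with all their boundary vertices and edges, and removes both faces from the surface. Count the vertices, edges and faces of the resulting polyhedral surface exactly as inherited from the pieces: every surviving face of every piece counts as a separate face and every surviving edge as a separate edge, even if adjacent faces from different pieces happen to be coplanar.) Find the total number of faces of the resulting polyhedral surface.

A pentagonal bipyramid: V=7, E=15, F=10.
Attach a pentagonal antiprism (V=10, E=20, F=12) along a 3-gon: merge 3 vertices and 3 edges, delete both glued faces → V=14, E=32, F=20.
Check: V − E + F = 14 − 32 + 20 = 2.

20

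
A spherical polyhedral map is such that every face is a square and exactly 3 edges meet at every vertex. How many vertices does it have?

8

Each face has 4 edges and each edge borders two faces, so 2E = 4F.
Each vertex has degree 3, so 3V = 2E and hence V = 4F/3.
Euler: V − E + F = 2 ⇒ (4F/3) − (4F/2) + F = 2.
Multiply by 6: (8 − 12 + 6)F = 12, i.e. 2F = 12.
So F = 6, E = 4·6/2 = 12, V = 4·6/3 = 8.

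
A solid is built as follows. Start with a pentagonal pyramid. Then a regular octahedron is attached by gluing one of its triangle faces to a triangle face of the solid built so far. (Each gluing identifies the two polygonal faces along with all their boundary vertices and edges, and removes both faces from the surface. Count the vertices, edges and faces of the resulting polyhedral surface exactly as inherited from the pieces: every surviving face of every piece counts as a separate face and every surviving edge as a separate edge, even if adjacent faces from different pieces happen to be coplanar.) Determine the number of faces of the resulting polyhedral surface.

12

A pentagonal pyramid: V=6, E=10, F=6.
Attach a regular octahedron (V=6, E=12, F=8) along a 3-gon: merge 3 vertices and 3 edges, delete both glued faces → V=9, E=19, F=12.
Check: V − E + F = 9 − 19 + 12 = 2.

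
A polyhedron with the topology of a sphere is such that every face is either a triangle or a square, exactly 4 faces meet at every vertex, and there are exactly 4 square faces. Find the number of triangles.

Let x be the number of triangles; then F = 4 + x.
Edge–face incidences: 2E = 4·4 + 3·x = 16 + 3x.
Every vertex has degree 4, so 4V = 2E.
Euler: V − E + F = 2 ⇒ (2E)/4 − E + (4 + x) = 2.
Multiply by 8: 2·(2E) − 4·(2E) + 8·(4 + x) = 16, i.e. 32 + 8x − 2·(16 + 3x) = 16.
Collecting terms: 2x = 16, so x = 8.
Then 2E = 16 + 3·8 = 40, so E = 20, V = 2E/4 = 10, F = 4 + 8 = 12.

8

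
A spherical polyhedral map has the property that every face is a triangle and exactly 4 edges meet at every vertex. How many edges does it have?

12

Each face has 3 edges and each edge borders two faces, so 2E = 3F.
Each vertex has degree 4, so 4V = 2E and hence V = 3F/4.
Euler: V − E + F = 2 ⇒ (3F/4) − (3F/2) + F = 2.
Multiply by 8: (6 − 12 + 8)F = 16, i.e. 2F = 16.
So F = 8, E = 3·8/2 = 12, V = 3·8/4 = 6.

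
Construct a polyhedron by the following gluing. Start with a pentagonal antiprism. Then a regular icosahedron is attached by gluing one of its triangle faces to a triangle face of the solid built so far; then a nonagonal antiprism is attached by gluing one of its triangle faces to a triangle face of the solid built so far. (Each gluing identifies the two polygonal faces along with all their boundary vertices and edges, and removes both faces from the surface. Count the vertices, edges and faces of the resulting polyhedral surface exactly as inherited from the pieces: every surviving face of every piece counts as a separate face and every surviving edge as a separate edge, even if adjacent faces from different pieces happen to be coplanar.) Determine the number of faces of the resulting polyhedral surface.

48

A pentagonal antiprism: V=10, E=20, F=12.
Attach a regular icosahedron (V=12, E=30, F=20) along a 3-gon: merge 3 vertices and 3 edges, delete both glued faces → V=19, E=47, F=30.
Attach a nonagonal antiprism (V=18, E=36, F=20) along a 3-gon: merge 3 vertices and 3 edges, delete both glued faces → V=34, E=80, F=48.
Check: V − E + F = 34 − 80 + 48 = 2.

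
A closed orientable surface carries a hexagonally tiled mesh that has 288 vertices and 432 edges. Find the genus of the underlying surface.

1

Every face is a hexagon and each edge borders two faces, so 6F = 2·432, giving F = 144.
χ = V − E + F = 288 − 432 + 144 = 0.
For a closed orientable surface χ = 2 − 2g, so g = (2 − (0))/2 = 1.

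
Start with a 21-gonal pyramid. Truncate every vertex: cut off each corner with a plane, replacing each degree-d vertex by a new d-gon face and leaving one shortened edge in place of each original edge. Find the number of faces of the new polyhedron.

The base solid has V = 22, E = 42, F = 22.
Truncation replaces each original edge-end by a new vertex, so V′ = 2E = 84.
Each original edge survives, and each old vertex of degree d contributes d new edges; summing degrees gives Σd = 2E, so E′ = E + 2E = 3E = 126.
Each original face survives and each original vertex becomes one new face: F′ = F + V = 44.

44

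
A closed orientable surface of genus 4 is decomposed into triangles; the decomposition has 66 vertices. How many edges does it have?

χ = 2 − 2·4 = -6, and every face is a triangle so 3F = 2E.
V − E + F = -6 with E = 3F/2 gives 66 − (3/2 − 1)·F = -6, so F = 144 and E = 216.

216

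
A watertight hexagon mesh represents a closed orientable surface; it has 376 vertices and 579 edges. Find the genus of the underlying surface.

6

Every face is a hexagon and each edge borders two faces, so 6F = 2·579, giving F = 193.
χ = V − E + F = 376 − 579 + 193 = -10.
For a closed orientable surface χ = 2 − 2g, so g = (2 − (-10))/2 = 6.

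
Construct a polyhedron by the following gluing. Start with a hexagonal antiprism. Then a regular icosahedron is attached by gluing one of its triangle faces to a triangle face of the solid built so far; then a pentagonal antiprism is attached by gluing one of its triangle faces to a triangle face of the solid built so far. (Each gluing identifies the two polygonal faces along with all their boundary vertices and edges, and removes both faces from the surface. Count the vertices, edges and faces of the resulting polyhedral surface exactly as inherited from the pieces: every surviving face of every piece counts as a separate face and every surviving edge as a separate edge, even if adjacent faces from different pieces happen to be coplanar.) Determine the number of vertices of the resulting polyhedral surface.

28

A hexagonal antiprism: V=12, E=24, F=14.
Attach a regular icosahedron (V=12, E=30, F=20) along a 3-gon: merge 3 vertices and 3 edges, delete both glued faces → V=21, E=51, F=32.
Attach a pentagonal antiprism (V=10, E=20, F=12) along a 3-gon: merge 3 vertices and 3 edges, delete both glued faces → V=28, E=68, F=42.
Check: V − E + F = 28 − 68 + 42 = 2.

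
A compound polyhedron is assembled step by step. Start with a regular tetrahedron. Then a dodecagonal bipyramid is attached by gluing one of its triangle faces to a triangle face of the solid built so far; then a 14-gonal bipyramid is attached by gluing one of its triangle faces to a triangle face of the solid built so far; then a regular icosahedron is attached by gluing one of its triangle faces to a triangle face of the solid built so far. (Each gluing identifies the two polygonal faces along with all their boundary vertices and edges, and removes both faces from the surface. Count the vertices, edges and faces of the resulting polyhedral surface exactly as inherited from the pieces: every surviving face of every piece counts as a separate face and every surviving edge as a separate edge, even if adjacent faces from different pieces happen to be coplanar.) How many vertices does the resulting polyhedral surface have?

A regular tetrahedron: V=4, E=6, F=4.
Attach a dodecagonal bipyramid (V=14, E=36, F=24) along a 3-gon: merge 3 vertices and 3 edges, delete both glued faces → V=15, E=39, F=26.
Attach a 14-gonal bipyramid (V=16, E=42, F=28) along a 3-gon: merge 3 vertices and 3 edges, delete both glued faces → V=28, E=78, F=52.
Attach a regular icosahedron (V=12, E=30, F=20) along a 3-gon: merge 3 vertices and 3 edges, delete both glued faces → V=37, E=105, F=70.
Check: V − E + F = 37 − 105 + 70 = 2.

37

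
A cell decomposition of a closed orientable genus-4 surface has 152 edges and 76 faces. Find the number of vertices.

70

For a closed orientable surface of genus 4, χ = 2 − 2·4 = -6.
V = -6 + E − F = -6 + 152 − 76 = 70.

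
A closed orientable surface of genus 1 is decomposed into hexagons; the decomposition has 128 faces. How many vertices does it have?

256

χ = 2 − 2·1 = 0, and every face is a hexagon so 6F = 2E.
E = 6·128/2 = 384. Then V = 0 + E − F = 0 + 384 − 128 = 256.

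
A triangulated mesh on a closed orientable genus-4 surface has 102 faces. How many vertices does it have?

45

χ = 2 − 2·4 = -6, and every face is a triangle so 3F = 2E.
E = 3·102/2 = 153. Then V = -6 + E − F = -6 + 153 − 102 = 45.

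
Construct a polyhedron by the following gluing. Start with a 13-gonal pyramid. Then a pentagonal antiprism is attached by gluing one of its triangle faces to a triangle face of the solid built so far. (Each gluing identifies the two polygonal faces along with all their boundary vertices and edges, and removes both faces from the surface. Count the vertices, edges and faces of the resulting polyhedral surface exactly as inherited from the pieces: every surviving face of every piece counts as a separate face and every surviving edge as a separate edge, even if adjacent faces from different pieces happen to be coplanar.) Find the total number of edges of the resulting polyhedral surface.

43

A 13-gonal pyramid: V=14, E=26, F=14.
Attach a pentagonal antiprism (V=10, E=20, F=12) along a 3-gon: merge 3 vertices and 3 edges, delete both glued faces → V=21, E=43, F=24.
Check: V − E + F = 21 − 43 + 24 = 2.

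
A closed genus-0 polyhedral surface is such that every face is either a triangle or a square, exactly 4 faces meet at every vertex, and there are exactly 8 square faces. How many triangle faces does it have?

8

Let x be the number of triangles; then F = 8 + x.
Edge–face incidences: 2E = 4·8 + 3·x = 32 + 3x.
Every vertex has degree 4, so 4V = 2E.
Euler: V − E + F = 2 ⇒ (2E)/4 − E + (8 + x) = 2.
Multiply by 8: 2·(2E) − 4·(2E) + 8·(8 + x) = 16, i.e. 64 + 8x − 2·(32 + 3x) = 16.
Collecting terms: 2x = 16, so x = 8.
Then 2E = 32 + 3·8 = 56, so E = 28, V = 2E/4 = 14, F = 8 + 8 = 16.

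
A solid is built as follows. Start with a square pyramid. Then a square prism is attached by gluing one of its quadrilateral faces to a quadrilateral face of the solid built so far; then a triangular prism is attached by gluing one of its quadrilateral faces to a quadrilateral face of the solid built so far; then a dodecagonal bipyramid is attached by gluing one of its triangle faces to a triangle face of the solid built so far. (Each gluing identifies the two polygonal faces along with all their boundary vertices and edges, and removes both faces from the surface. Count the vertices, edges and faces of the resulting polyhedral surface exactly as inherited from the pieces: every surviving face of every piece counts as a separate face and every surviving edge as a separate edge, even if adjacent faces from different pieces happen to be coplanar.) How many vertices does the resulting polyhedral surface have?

A square pyramid: V=5, E=8, F=5.
Attach a square prism (V=8, E=12, F=6) along a 4-gon: merge 4 vertices and 4 edges, delete both glued faces → V=9, E=16, F=9.
Attach a triangular prism (V=6, E=9, F=5) along a 4-gon: merge 4 vertices and 4 edges, delete both glued faces → V=11, E=21, F=12.
Attach a dodecagonal bipyramid (V=14, E=36, F=24) along a 3-gon: merge 3 vertices and 3 edges, delete both glued faces → V=22, E=54, F=34.
Check: V − E + F = 22 − 54 + 34 = 2.

22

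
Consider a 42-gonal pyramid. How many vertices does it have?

43

A pyramid on an n-gon base has one n-gon and n triangles: V = 42 + 1 = 43, E = 2·42 = 84, F = 42 + 1 = 43.
Check: V − E + F = 43 − 84 + 43 = 2.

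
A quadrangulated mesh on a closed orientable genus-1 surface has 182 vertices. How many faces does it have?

χ = 2 − 2·1 = 0, and every face is a square so 4F = 2E.
V − E + F = 0 with E = 4F/2 gives 182 − (4/2 − 1)·F = 0, so F = 182 and E = 364.

182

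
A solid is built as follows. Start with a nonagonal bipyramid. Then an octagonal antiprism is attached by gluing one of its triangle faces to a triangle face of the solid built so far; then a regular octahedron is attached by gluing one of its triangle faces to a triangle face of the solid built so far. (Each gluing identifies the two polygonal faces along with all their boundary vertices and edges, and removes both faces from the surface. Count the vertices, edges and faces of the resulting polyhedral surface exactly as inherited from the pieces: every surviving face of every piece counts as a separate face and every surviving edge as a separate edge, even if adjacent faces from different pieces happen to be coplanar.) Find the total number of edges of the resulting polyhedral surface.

65

A nonagonal bipyramid: V=11, E=27, F=18.
Attach an octagonal antiprism (V=16, E=32, F=18) along a 3-gon: merge 3 vertices and 3 edges, delete both glued faces → V=24, E=56, F=34.
Attach a regular octahedron (V=6, E=12, F=8) along a 3-gon: merge 3 vertices and 3 edges, delete both glued faces → V=27, E=65, F=40.
Check: V − E + F = 27 − 65 + 40 = 2.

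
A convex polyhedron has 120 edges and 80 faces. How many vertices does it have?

Here V − E + F = 2.
V = 2 + E − F = 2 + 120 − 80 = 42.

42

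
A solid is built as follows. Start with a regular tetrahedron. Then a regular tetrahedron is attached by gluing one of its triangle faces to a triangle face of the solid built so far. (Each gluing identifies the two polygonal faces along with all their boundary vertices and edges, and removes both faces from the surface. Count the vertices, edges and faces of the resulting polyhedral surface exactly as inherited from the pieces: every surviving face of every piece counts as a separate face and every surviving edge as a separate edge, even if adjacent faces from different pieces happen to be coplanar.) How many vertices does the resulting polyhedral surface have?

5

A regular tetrahedron: V=4, E=6, F=4.
Attach a regular tetrahedron (V=4, E=6, F=4) along a 3-gon: merge 3 vertices and 3 edges, delete both glued faces → V=5, E=9, F=6.
Check: V − E + F = 5 − 9 + 6 = 2.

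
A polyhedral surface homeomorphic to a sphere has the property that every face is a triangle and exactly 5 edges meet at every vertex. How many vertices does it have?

Each face has 3 edges and each edge borders two faces, so 2E = 3F.
Each vertex has degree 5, so 5V = 2E and hence V = 3F/5.
Euler: V − E + F = 2 ⇒ (3F/5) − (3F/2) + F = 2.
Multiply by 10: (6 − 15 + 10)F = 20, i.e. 1F = 20.
So F = 20, E = 3·20/2 = 30, V = 3·20/5 = 12.

12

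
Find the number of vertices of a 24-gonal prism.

48

A prism on an n-gon has two n-gon bases and n rectangular sides: V = 2·24 = 48, E = 3·24 = 72, F = 24 + 2 = 26.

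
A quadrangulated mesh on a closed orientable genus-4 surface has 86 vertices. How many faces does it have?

χ = 2 − 2·4 = -6, and every face is a square so 4F = 2E.
V − E + F = -6 with E = 4F/2 gives 86 − (4/2 − 1)·F = -6, so F = 92 and E = 184.

92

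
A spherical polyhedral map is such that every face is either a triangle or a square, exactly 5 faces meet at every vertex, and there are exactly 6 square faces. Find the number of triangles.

32

Let x be the number of triangles; then F = 6 + x.
Edge–face incidences: 2E = 4·6 + 3·x = 24 + 3x.
Every vertex has degree 5, so 5V = 2E.
Euler: V − E + F = 2 ⇒ (2E)/5 − E + (6 + x) = 2.
Multiply by 10: 2·(2E) − 5·(2E) + 10·(6 + x) = 20, i.e. 60 + 10x − 3·(24 + 3x) = 20.
Collecting terms: x − 12 = 20, so x = 32.
Then 2E = 24 + 3·32 = 120, so E = 60, V = 2E/5 = 24, F = 6 + 32 = 38.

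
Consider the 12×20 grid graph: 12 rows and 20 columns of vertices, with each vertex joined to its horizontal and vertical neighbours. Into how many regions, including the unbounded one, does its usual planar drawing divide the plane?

The grid has V = 12·20 = 240 vertices and E = 12·19 + 20·11 = 448 edges.
F = 2 − V + E = 2 − 240 + 448 = 210.

210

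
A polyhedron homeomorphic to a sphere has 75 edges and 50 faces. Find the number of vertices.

Here V − E + F = 2.
V = 2 + E − F = 2 + 75 − 50 = 27.

27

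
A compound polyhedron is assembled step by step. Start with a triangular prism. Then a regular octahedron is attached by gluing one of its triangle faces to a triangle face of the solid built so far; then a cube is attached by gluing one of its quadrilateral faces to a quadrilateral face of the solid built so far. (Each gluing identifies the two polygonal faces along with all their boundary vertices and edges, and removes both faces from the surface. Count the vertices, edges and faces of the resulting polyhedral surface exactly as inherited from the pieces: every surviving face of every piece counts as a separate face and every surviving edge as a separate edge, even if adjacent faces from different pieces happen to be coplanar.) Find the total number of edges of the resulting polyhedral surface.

A triangular prism: V=6, E=9, F=5.
Attach a regular octahedron (V=6, E=12, F=8) along a 3-gon: merge 3 vertices and 3 edges, delete both glued faces → V=9, E=18, F=11.
Attach a cube (V=8, E=12, F=6) along a 4-gon: merge 4 vertices and 4 edges, delete both glued faces → V=13, E=26, F=15.
Check: V − E + F = 13 − 26 + 15 = 2.

26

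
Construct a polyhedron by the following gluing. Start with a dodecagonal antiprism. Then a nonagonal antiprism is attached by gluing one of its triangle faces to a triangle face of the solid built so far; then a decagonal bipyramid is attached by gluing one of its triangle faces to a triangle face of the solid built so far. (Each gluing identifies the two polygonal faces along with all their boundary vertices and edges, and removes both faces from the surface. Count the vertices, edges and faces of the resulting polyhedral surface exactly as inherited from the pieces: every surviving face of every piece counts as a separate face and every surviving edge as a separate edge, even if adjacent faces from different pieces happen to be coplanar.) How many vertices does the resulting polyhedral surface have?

48

A dodecagonal antiprism: V=24, E=48, F=26.
Attach a nonagonal antiprism (V=18, E=36, F=20) along a 3-gon: merge 3 vertices and 3 edges, delete both glued faces → V=39, E=81, F=44.
Attach a decagonal bipyramid (V=12, E=30, F=20) along a 3-gon: merge 3 vertices and 3 edges, delete both glued faces → V=48, E=108, F=62.
Check: V − E + F = 48 − 108 + 62 = 2.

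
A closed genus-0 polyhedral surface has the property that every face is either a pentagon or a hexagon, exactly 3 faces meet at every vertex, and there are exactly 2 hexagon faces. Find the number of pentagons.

Let x be the number of pentagons; then F = 2 + x.
Edge–face incidences: 2E = 6·2 + 5·x = 12 + 5x.
Every vertex has degree 3, so 3V = 2E.
Euler: V − E + F = 2 ⇒ (2E)/3 − E + (2 + x) = 2.
Multiply by 6: 2·(2E) − 3·(2E) + 6·(2 + x) = 12, i.e. 12 + 6x − (12 + 5x) = 12.
Collecting terms: x = 12.
Then 2E = 12 + 5·12 = 72, so E = 36, V = 2E/3 = 24, F = 2 + 12 = 14.

12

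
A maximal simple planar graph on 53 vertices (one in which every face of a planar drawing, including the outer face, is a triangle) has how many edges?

In a plane triangulation 3F = 2E and V − E + F = 2, so E = 3V − 6 = 3·53 − 6 = 153.

153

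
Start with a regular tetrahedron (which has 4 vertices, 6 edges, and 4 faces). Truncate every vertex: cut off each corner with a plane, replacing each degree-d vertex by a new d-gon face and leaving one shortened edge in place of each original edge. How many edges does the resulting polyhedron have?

18

Truncation replaces each original edge-end by a new vertex, so V′ = 2E = 12.
Each original edge survives, and each old vertex of degree d contributes d new edges; summing degrees gives Σd = 2E, so E′ = E + 2E = 3E = 18.
Each original face survives and each original vertex becomes one new face: F′ = F + V = 8.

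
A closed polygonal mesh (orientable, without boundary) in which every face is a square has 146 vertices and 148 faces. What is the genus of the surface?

2

Every face is a square, so 2E = 4·148 = 592, giving E = 296.
χ = V − E + F = 146 − 296 + 148 = -2.
For a closed orientable surface χ = 2 − 2g, so g = (2 − (-2))/2 = 2.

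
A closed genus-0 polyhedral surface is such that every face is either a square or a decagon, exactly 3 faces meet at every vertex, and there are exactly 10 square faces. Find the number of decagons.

2

Let x be the number of decagons; then F = 10 + x.
Edge–face incidences: 2E = 4·10 + 10·x = 40 + 10x.
Every vertex has degree 3, so 3V = 2E.
Euler: V − E + F = 2 ⇒ (2E)/3 − E + (10 + x) = 2.
Multiply by 6: 2·(2E) − 3·(2E) + 6·(10 + x) = 12, i.e. 60 + 6x − (40 + 10x) = 12.
Collecting terms: −4x + 20 = 12, so −4x = −8, so x = 2.
Then 2E = 40 + 10·2 = 60, so E = 30, V = 2E/3 = 20, F = 10 + 2 = 12.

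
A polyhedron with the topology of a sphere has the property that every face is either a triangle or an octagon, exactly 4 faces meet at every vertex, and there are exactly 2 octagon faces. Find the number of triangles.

Let x be the number of triangles; then F = 2 + x.
Edge–face incidences: 2E = 8·2 + 3·x = 16 + 3x.
Every vertex has degree 4, so 4V = 2E.
Euler: V − E + F = 2 ⇒ (2E)/4 − E + (2 + x) = 2.
Multiply by 8: 2·(2E) − 4·(2E) + 8·(2 + x) = 16, i.e. 16 + 8x − 2·(16 + 3x) = 16.
Collecting terms: 2x − 16 = 16, so 2x = 32, so x = 16.
Then 2E = 16 + 3·16 = 64, so E = 32, V = 2E/4 = 16, F = 2 + 16 = 18.

16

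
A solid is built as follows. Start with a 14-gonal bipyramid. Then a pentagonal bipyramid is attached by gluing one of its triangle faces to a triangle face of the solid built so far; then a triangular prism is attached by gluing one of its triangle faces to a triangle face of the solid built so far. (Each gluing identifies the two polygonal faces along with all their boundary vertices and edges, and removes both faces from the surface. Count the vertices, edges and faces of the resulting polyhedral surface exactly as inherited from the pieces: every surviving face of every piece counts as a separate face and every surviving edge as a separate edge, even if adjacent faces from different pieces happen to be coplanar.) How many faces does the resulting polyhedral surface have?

39

A 14-gonal bipyramid: V=16, E=42, F=28.
Attach a pentagonal bipyramid (V=7, E=15, F=10) along a 3-gon: merge 3 vertices and 3 edges, delete both glued faces → V=20, E=54, F=36.
Attach a triangular prism (V=6, E=9, F=5) along a 3-gon: merge 3 vertices and 3 edges, delete both glued faces → V=23, E=60, F=39.
Check: V − E + F = 23 − 60 + 39 = 2.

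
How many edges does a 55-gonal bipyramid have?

165

A bipyramid over an n-gon has 2n triangular faces and n + 2 vertices: V = 55 + 2 = 57, E = 3·55 = 165, F = 2·55 = 110.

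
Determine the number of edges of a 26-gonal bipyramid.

A bipyramid over an n-gon has 2n triangular faces and n + 2 vertices: V = 26 + 2 = 28, E = 3·26 = 78, F = 2·26 = 52.
Check: V − E + F = 28 − 78 + 52 = 2.

78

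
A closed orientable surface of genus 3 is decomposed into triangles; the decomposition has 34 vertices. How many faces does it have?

χ = 2 − 2·3 = -4, and every face is a triangle so 3F = 2E.
V − E + F = -4 with E = 3F/2 gives 34 − (3/2 − 1)·F = -4, so F = 76 and E = 114.

76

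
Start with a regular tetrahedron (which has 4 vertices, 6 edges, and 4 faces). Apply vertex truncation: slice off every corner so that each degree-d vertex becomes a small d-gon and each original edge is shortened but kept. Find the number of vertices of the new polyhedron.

12

Truncation replaces each original edge-end by a new vertex, so V′ = 2E = 12.
Each original edge survives, and each old vertex of degree d contributes d new edges; summing degrees gives Σd = 2E, so E′ = E + 2E = 3E = 18.
Each original face survives and each original vertex becomes one new face: F′ = F + V = 8.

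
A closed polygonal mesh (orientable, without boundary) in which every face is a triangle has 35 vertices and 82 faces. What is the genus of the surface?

Every face is a triangle, so 2E = 3·82 = 246, giving E = 123.
χ = V − E + F = 35 − 123 + 82 = -6.
For a closed orientable surface χ = 2 − 2g, so g = (2 − (-6))/2 = 4.

4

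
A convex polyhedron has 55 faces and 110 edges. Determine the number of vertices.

57

Here V − E + F = 2.
V = 2 + E − F = 2 + 110 − 55 = 57.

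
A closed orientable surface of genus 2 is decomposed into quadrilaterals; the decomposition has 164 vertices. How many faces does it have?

166

χ = 2 − 2·2 = -2, and every face is a square so 4F = 2E.
V − E + F = -2 with E = 4F/2 gives 164 − (4/2 − 1)·F = -2, so F = 166 and E = 332.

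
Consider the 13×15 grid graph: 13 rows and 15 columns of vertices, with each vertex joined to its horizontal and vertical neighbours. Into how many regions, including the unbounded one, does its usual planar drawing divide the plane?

169

The grid has V = 13·15 = 195 vertices and E = 13·14 + 15·12 = 362 edges.
F = 2 − V + E = 2 − 195 + 362 = 169.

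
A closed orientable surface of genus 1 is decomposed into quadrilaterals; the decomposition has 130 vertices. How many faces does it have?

130

χ = 2 − 2·1 = 0, and every face is a square so 4F = 2E.
V − E + F = 0 with E = 4F/2 gives 130 − (4/2 − 1)·F = 0, so F = 130 and E = 260.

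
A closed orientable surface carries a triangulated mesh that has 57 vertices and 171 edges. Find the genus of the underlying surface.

Every face is a triangle and each edge borders two faces, so 3F = 2·171, giving F = 114.
χ = V − E + F = 57 − 171 + 114 = 0.
For a closed orientable surface χ = 2 − 2g, so g = (2 − (0))/2 = 1.

1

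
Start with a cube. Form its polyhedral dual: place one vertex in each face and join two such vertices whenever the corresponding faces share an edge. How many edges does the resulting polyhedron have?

The base solid has V = 8, E = 12, F = 6.
The dual swaps V and F and preserves E: V′ = F = 6, E′ = E = 12, F′ = V = 8.

12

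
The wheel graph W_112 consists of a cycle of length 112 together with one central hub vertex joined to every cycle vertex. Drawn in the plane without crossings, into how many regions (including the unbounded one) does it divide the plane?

W_112 has V = 112 + 1 = 113 vertices and E = 2·112 = 224 edges.
By Euler's formula F = 2 − V + E = 2 − 113 + 224 = 113.

113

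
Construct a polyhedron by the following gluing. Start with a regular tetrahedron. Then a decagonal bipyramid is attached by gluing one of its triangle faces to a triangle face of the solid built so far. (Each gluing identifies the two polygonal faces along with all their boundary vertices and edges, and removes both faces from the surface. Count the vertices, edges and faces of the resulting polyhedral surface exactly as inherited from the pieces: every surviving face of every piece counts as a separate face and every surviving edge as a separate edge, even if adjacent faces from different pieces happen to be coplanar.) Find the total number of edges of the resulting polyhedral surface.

33

A regular tetrahedron: V=4, E=6, F=4.
Attach a decagonal bipyramid (V=12, E=30, F=20) along a 3-gon: merge 3 vertices and 3 edges, delete both glued faces → V=13, E=33, F=22.
Check: V − E + F = 13 − 33 + 22 = 2.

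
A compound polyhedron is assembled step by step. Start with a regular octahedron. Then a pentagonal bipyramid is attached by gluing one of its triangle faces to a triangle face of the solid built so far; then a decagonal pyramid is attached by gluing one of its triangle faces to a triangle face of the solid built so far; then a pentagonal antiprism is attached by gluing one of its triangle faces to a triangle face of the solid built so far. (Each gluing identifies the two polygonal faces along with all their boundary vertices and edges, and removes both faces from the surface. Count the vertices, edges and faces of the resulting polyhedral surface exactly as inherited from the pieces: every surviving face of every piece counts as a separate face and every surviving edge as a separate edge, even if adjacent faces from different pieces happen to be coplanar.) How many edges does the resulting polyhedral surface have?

58

A regular octahedron: V=6, E=12, F=8.
Attach a pentagonal bipyramid (V=7, E=15, F=10) along a 3-gon: merge 3 vertices and 3 edges, delete both glued faces → V=10, E=24, F=16.
Attach a decagonal pyramid (V=11, E=20, F=11) along a 3-gon: merge 3 vertices and 3 edges, delete both glued faces → V=18, E=41, F=25.
Attach a pentagonal antiprism (V=10, E=20, F=12) along a 3-gon: merge 3 vertices and 3 edges, delete both glued faces → V=25, E=58, F=35.
Check: V − E + F = 25 − 58 + 35 = 2.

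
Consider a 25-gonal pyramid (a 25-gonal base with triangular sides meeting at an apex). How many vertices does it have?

A pyramid on an n-gon base has one n-gon and n triangles: V = 25 + 1 = 26, E = 2·25 = 50, F = 25 + 1 = 26.
Check: V − E + F = 26 − 50 + 26 = 2.

26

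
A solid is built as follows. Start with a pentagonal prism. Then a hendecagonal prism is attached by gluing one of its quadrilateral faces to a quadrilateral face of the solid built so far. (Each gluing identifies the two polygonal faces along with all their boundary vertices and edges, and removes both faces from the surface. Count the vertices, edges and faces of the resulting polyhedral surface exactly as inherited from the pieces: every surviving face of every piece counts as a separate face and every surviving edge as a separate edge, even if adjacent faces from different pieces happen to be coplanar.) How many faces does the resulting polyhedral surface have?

18

A pentagonal prism: V=10, E=15, F=7.
Attach a hendecagonal prism (V=22, E=33, F=13) along a 4-gon: merge 4 vertices and 4 edges, delete both glued faces → V=28, E=44, F=18.
Check: V − E + F = 28 − 44 + 18 = 2.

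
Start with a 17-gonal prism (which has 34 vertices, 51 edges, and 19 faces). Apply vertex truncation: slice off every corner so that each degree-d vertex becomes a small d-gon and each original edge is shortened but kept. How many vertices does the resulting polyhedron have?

102

Truncation replaces each original edge-end by a new vertex, so V′ = 2E = 102.
Each original edge survives, and each old vertex of degree d contributes d new edges; summing degrees gives Σd = 2E, so E′ = E + 2E = 3E = 153.
Each original face survives and each original vertex becomes one new face: F′ = F + V = 53.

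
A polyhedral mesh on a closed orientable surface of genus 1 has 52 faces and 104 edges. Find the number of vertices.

52

For a closed orientable surface of genus 1, χ = 2 − 2·1 = 0.
V = 0 + E − F = 0 + 104 − 52 = 52.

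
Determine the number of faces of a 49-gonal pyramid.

50

A pyramid on an n-gon base has one n-gon and n triangles: V = 49 + 1 = 50, E = 2·49 = 98, F = 49 + 1 = 50.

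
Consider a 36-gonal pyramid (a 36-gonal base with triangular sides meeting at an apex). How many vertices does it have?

A pyramid on an n-gon base has one n-gon and n triangles: V = 36 + 1 = 37, E = 2·36 = 72, F = 36 + 1 = 37.

37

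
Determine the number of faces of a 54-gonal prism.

A prism on an n-gon has two n-gon bases and n rectangular sides: V = 2·54 = 108, E = 3·54 = 162, F = 54 + 2 = 56.

56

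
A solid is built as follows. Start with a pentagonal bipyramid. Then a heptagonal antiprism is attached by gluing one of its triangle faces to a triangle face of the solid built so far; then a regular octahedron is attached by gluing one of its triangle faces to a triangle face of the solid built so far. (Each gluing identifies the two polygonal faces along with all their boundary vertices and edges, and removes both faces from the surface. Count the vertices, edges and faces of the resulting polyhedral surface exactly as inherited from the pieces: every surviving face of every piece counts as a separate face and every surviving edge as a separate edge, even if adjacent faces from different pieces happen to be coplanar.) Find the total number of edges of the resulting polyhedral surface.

A pentagonal bipyramid: V=7, E=15, F=10.
Attach a heptagonal antiprism (V=14, E=28, F=16) along a 3-gon: merge 3 vertices and 3 edges, delete both glued faces → V=18, E=40, F=24.
Attach a regular octahedron (V=6, E=12, F=8) along a 3-gon: merge 3 vertices and 3 edges, delete both glued faces → V=21, E=49, F=30.
Check: V − E + F = 21 − 49 + 30 = 2.

49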